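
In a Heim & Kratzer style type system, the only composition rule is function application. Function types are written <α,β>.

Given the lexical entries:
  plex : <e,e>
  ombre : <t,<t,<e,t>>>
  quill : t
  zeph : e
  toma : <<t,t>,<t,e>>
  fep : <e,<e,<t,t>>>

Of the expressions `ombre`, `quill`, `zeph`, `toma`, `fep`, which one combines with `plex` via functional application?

zeph

ombre : <t,<t,<e,t>>> — does not combine with plex.
quill : t — does not combine with plex.
zeph — combines: plex : <e,e> takes zeph : e as argument, giving e.
toma : <<t,t>,<t,e>> — does not combine with plex.
fep : <e,<e,<t,t>>> — does not combine with plex.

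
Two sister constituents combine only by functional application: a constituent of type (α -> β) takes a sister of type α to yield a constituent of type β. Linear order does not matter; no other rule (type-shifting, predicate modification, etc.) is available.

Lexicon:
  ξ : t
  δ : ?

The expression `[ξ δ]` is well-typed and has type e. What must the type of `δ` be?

(t -> e)

For [ξ δ] to have type e with ξ of type t, δ must be the function: δ : (t -> e).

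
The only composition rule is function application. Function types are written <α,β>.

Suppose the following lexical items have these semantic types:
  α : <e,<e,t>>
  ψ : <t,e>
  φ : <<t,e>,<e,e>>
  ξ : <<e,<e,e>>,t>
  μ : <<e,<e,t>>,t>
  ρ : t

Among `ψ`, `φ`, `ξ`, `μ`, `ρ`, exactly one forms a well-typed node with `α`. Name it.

μ

ψ : <t,e> — neither side's domain matches the other.
φ : <<t,e>,<e,e>> — neither side's domain matches the other.
ξ : <<e,<e,e>>,t> — neither side's domain matches the other.
μ — combines: μ : <<e,<e,t>>,t> takes α : <e,<e,t>> as argument, giving t.
ρ : t — neither side's domain matches the other.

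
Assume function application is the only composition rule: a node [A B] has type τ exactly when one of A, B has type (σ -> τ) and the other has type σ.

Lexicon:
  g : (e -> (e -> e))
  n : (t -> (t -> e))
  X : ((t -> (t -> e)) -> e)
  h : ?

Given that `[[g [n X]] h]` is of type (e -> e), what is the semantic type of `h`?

At [[g [n X]] h] (required: (e -> e)): [g [n X]] is (e -> e), which is not a function with range (e -> e); hence h is the functor — type ((e -> e) -> (e -> e)).

((e -> e) -> (e -> e))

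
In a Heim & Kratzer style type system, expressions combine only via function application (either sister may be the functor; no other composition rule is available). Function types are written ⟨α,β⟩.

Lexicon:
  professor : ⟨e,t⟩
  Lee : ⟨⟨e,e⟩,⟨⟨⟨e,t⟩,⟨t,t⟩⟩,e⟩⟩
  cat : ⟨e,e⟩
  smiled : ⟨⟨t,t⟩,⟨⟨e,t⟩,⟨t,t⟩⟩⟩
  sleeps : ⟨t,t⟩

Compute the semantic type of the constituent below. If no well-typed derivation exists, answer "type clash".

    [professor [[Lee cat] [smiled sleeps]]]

t

[Lee cat]: Lee is ⟨⟨e,e⟩,⟨⟨⟨e,t⟩,⟨t,t⟩⟩,e⟩⟩, cat is ⟨e,e⟩; result ⟨⟨⟨e,t⟩,⟨t,t⟩⟩,e⟩.
[smiled sleeps]: smiled is ⟨⟨t,t⟩,⟨⟨e,t⟩,⟨t,t⟩⟩⟩, sleeps is ⟨t,t⟩; result ⟨⟨e,t⟩,⟨t,t⟩⟩.
[[Lee cat] [smiled sleeps]]: [Lee cat] is ⟨⟨⟨e,t⟩,⟨t,t⟩⟩,e⟩, [smiled sleeps] is ⟨⟨e,t⟩,⟨t,t⟩⟩; result e.
[professor [[Lee cat] [smiled sleeps]]]: professor is ⟨e,t⟩, [[Lee cat] [smiled sleeps]] is e; result t.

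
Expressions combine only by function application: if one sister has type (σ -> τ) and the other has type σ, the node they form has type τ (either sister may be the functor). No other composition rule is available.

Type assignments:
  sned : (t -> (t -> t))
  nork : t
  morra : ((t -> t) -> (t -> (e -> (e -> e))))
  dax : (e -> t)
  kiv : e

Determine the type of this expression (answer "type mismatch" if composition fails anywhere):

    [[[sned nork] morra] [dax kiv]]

(e -> (e -> e))

[sned nork]: functor sned : (t -> (t -> t)), argument nork : t; result (t -> t).
[[sned nork] morra]: functor morra : ((t -> t) -> (t -> (e -> (e -> e)))), argument [sned nork] : (t -> t); result (t -> (e -> (e -> e))).
[dax kiv]: functor dax : (e -> t), argument kiv : e; result t.
[[[sned nork] morra] [dax kiv]]: functor [[sned nork] morra] : (t -> (e -> (e -> e))), argument [dax kiv] : t; result (e -> (e -> e)).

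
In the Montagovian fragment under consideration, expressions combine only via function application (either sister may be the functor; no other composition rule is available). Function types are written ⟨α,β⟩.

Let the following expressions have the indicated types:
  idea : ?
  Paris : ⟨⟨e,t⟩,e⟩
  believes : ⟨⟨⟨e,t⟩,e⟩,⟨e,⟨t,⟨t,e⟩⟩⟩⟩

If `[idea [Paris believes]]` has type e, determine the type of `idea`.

⟨⟨e,⟨t,⟨t,e⟩⟩⟩,e⟩

[idea [Paris believes]] must have type e. The sister [Paris believes] has type ⟨e,⟨t,⟨t,e⟩⟩⟩; that is not a function onto e, so idea must be the functor, of type ⟨⟨e,⟨t,⟨t,e⟩⟩⟩,e⟩.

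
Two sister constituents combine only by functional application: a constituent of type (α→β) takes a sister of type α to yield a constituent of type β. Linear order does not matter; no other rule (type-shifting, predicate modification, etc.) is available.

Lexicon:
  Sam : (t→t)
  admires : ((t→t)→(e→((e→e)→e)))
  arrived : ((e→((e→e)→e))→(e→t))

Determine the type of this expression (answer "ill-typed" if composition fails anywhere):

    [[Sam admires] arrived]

At [Sam admires], admires : ((t→t)→(e→((e→e)→e))) takes Sam : (t→t), giving (e→((e→e)→e)).
At [[Sam admires] arrived], arrived : ((e→((e→e)→e))→(e→t)) takes [Sam admires] : (e→((e→e)→e)), giving (e→t).

(e→t)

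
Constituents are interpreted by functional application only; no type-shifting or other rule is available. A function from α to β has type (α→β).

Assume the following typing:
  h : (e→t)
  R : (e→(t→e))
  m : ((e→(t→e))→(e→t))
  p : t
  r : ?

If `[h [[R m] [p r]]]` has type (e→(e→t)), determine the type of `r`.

(t→((e→t)→((e→t)→(e→(e→t)))))

At [h [[R m] [p r]]] (required: (e→(e→t))): h is (e→t), which is not a function with range (e→(e→t)); hence [[R m] [p r]] is the functor — type ((e→t)→(e→(e→t))).
At [[R m] [p r]] (required: ((e→t)→(e→(e→t)))): [R m] is (e→t), which is not a function with range ((e→t)→(e→(e→t))); hence [p r] is the functor — type ((e→t)→((e→t)→(e→(e→t)))).
At [p r] (required: ((e→t)→((e→t)→(e→(e→t))))): p is t, which is not a function with range ((e→t)→((e→t)→(e→(e→t)))); hence r is the functor — type (t→((e→t)→((e→t)→(e→(e→t))))).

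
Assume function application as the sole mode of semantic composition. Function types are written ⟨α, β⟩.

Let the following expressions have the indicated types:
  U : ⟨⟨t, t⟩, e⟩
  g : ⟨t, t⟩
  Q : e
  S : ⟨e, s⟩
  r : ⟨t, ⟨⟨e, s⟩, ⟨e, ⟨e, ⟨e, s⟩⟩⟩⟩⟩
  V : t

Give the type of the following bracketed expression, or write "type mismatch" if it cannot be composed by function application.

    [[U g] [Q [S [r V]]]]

⟨e, s⟩

[U g]: ⟨⟨t, t⟩, e⟩ applied to ⟨t, t⟩ yields e.
[r V]: ⟨t, ⟨⟨e, s⟩, ⟨e, ⟨e, ⟨e, s⟩⟩⟩⟩⟩ applied to t yields ⟨⟨e, s⟩, ⟨e, ⟨e, ⟨e, s⟩⟩⟩⟩.
[S [r V]]: ⟨⟨e, s⟩, ⟨e, ⟨e, ⟨e, s⟩⟩⟩⟩ applied to ⟨e, s⟩ yields ⟨e, ⟨e, ⟨e, s⟩⟩⟩.
[Q [S [r V]]]: ⟨e, ⟨e, ⟨e, s⟩⟩⟩ applied to e yields ⟨e, ⟨e, s⟩⟩.
[[U g] [Q [S [r V]]]]: ⟨e, ⟨e, s⟩⟩ applied to e yields ⟨e, s⟩.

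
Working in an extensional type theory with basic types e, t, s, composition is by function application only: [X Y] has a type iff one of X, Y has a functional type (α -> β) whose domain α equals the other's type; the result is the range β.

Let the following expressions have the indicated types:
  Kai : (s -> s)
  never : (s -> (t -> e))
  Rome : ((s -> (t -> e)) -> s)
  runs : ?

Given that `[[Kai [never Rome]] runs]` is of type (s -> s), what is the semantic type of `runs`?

(s -> (s -> s))

[[Kai [never Rome]] runs] must have type (s -> s). The sister [Kai [never Rome]] has type s; that is not a function onto (s -> s), so runs must be the functor, of type (s -> (s -> s)).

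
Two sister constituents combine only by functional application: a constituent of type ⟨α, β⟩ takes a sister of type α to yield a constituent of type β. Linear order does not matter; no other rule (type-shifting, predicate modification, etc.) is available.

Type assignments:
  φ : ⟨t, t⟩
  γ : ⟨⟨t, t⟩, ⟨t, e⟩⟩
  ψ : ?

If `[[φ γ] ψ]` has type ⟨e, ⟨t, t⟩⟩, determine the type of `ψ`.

[[φ γ] ψ] is required to be ⟨e, ⟨t, t⟩⟩. [φ γ] : ⟨t, e⟩ cannot yield ⟨e, ⟨t, t⟩⟩ as functor, so ψ : ⟨⟨t, e⟩, ⟨e, ⟨t, t⟩⟩⟩.

⟨⟨t, e⟩, ⟨e, ⟨t, t⟩⟩⟩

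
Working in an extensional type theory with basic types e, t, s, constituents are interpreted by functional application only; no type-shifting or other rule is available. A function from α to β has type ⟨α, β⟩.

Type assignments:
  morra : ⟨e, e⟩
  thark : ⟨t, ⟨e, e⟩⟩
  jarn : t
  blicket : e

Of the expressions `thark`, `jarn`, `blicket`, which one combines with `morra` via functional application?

blicket

thark : ⟨t, ⟨e, e⟩⟩ — no; morra wants e, and thark wants t.
jarn : t — no; morra wants e, and jarn wants nothing (atomic).
blicket — combines: morra : ⟨e, e⟩ takes blicket : e as argument, giving e.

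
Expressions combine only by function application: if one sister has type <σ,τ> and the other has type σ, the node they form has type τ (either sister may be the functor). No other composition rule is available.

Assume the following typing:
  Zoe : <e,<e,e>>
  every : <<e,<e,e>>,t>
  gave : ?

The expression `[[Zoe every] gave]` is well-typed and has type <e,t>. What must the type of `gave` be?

<t,<e,t>>

At [[Zoe every] gave] (required: <e,t>): [Zoe every] is t, which is not a function with range <e,t>; hence gave is the functor — type <t,<e,t>>.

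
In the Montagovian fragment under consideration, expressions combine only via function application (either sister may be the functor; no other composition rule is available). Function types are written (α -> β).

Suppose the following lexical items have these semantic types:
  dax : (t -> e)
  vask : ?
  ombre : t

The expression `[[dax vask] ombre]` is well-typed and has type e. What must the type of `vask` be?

((t -> e) -> (t -> e))

[[dax vask] ombre] must have type e. The sister ombre has type t; that is not a function onto e, so [dax vask] must be the functor, of type (t -> e).
[dax vask] must have type (t -> e). The sister dax has type (t -> e); that is not a function onto (t -> e), so vask must be the functor, of type ((t -> e) -> (t -> e)).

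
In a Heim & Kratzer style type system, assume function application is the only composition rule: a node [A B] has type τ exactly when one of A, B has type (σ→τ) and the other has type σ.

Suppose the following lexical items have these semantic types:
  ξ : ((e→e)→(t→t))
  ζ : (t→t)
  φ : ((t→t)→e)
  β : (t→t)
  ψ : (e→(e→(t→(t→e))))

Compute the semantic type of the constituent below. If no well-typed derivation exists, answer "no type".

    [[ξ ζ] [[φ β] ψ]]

no type

[ξ ζ]: ((e→e)→(t→t)) with (t→t) — neither is a function whose domain matches the other; composition fails here.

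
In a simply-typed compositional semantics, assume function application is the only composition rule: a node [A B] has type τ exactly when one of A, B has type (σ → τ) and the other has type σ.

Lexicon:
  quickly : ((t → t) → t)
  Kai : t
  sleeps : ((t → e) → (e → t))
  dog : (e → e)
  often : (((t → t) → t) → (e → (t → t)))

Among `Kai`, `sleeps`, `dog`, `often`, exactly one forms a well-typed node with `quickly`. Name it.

often

Kai : t — does not combine with quickly.
sleeps : ((t → e) → (e → t)) — does not combine with quickly.
dog : (e → e) — does not combine with quickly.
often — combines: often : (((t → t) → t) → (e → (t → t))) takes quickly : ((t → t) → t) as argument, giving (e → (t → t)).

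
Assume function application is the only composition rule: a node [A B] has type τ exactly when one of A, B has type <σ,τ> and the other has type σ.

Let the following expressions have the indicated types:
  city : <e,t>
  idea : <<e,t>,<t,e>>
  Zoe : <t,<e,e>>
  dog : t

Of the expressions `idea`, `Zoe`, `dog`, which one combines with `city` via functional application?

idea — combines: idea : <<e,t>,<t,e>> takes city : <e,t> as argument, giving <t,e>.
Zoe : <t,<e,e>> — does not combine with city.
dog : t — does not combine with city.

idea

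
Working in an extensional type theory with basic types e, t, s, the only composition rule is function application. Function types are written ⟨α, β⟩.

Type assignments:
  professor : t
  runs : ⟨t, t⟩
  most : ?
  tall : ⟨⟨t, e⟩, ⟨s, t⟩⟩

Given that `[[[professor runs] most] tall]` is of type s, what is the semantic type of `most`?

At [[[professor runs] most] tall] (required: s): tall is ⟨⟨t, e⟩, ⟨s, t⟩⟩, which is not a function with range s; hence [[professor runs] most] is the functor — type ⟨⟨⟨t, e⟩, ⟨s, t⟩⟩, s⟩.
At [[professor runs] most] (required: ⟨⟨⟨t, e⟩, ⟨s, t⟩⟩, s⟩): [professor runs] is t, which is not a function with range ⟨⟨⟨t, e⟩, ⟨s, t⟩⟩, s⟩; hence most is the functor — type ⟨t, ⟨⟨⟨t, e⟩, ⟨s, t⟩⟩, s⟩⟩.

⟨t, ⟨⟨⟨t, e⟩, ⟨s, t⟩⟩, s⟩⟩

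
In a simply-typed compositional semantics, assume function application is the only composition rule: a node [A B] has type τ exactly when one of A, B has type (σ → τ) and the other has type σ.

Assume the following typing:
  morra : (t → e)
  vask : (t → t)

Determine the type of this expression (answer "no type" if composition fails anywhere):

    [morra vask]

no type

[morra vask]: (t → e) and (t → t) cannot combine by function application — type clash.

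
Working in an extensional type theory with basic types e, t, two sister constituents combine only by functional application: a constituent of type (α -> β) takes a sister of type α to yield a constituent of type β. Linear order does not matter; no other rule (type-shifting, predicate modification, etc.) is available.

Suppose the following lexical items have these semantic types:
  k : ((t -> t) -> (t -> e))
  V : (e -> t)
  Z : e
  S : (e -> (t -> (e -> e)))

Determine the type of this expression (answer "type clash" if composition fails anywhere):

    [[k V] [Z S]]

type clash

[k V]: ((t -> t) -> (t -> e)) with (e -> t) — neither is a function whose domain matches the other; composition fails here.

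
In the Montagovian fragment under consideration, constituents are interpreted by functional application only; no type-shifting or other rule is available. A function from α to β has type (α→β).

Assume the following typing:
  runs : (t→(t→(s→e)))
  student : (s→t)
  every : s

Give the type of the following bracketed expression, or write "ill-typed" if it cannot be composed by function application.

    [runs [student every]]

(t→(s→e))

[student every]: (s→t) applied to s yields t.
[runs [student every]]: (t→(t→(s→e))) applied to t yields (t→(s→e)).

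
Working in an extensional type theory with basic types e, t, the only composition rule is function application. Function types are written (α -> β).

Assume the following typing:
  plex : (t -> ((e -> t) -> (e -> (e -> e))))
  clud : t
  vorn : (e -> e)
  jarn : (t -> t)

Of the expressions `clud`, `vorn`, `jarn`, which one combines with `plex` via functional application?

clud — combines: plex : (t -> ((e -> t) -> (e -> (e -> e)))) takes clud : t as argument, giving ((e -> t) -> (e -> (e -> e))).
vorn : (e -> e) — plex needs t; vorn needs e; neither fits.
jarn : (t -> t) — plex needs t; jarn needs t; neither fits.

clud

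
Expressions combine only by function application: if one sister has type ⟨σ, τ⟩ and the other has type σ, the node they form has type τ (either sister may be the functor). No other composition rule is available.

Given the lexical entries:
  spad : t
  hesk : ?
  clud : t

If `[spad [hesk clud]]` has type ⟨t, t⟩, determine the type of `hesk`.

⟨t, ⟨t, ⟨t, t⟩⟩⟩

[spad [hesk clud]] is required to be ⟨t, t⟩. spad : t cannot yield ⟨t, t⟩ as functor, so [hesk clud] : ⟨t, ⟨t, t⟩⟩.
[hesk clud] is required to be ⟨t, ⟨t, t⟩⟩. clud : t cannot yield ⟨t, ⟨t, t⟩⟩ as functor, so hesk : ⟨t, ⟨t, ⟨t, t⟩⟩⟩.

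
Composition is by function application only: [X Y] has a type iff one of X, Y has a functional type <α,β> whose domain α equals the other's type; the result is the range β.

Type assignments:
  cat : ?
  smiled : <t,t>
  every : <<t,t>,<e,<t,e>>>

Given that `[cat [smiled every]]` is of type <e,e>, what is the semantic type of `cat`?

For [cat [smiled every]] to have type <e,e> with [smiled every] of type <e,<t,e>>, cat must be the function: cat : <<e,<t,e>>,<e,e>>.

<<e,<t,e>>,<e,e>>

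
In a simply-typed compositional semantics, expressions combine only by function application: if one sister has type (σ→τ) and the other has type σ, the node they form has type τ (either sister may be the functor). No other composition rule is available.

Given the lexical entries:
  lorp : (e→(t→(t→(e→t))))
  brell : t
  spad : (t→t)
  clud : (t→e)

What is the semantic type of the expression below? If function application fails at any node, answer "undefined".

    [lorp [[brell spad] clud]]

(t→(t→(e→t)))

[brell spad]: (t→t) applied to t yields t.
[[brell spad] clud]: (t→e) applied to t yields e.
[lorp [[brell spad] clud]]: (e→(t→(t→(e→t)))) applied to e yields (t→(t→(e→t))).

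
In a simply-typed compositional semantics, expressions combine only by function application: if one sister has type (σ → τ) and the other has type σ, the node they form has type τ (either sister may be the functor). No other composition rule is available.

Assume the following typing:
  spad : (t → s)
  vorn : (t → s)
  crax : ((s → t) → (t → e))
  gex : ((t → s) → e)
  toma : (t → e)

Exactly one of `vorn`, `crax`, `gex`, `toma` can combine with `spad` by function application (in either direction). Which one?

gex

vorn : (t → s) — spad needs t; vorn needs t; neither fits.
crax : ((s → t) → (t → e)) — spad needs t; crax needs (s → t); neither fits.
gex — combines: gex : ((t → s) → e) takes spad : (t → s) as argument, giving e.
toma : (t → e) — spad needs t; toma needs t; neither fits.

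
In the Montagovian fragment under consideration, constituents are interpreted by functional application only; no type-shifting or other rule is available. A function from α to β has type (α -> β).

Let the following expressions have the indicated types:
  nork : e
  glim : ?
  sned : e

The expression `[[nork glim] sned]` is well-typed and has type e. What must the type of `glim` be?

[[nork glim] sned] is required to be e. sned : e cannot yield e as functor, so [nork glim] : (e -> e).
[nork glim] is required to be (e -> e). nork : e cannot yield (e -> e) as functor, so glim : (e -> (e -> e)).

(e -> (e -> e))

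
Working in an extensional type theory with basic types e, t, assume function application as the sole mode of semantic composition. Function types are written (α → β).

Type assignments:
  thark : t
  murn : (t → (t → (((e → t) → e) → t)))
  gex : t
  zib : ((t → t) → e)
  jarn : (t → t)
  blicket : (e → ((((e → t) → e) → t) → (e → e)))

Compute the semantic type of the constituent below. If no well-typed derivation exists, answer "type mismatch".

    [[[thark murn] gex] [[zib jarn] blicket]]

At [thark murn], murn : (t → (t → (((e → t) → e) → t))) takes thark : t, giving (t → (((e → t) → e) → t)).
At [[thark murn] gex], [thark murn] : (t → (((e → t) → e) → t)) takes gex : t, giving (((e → t) → e) → t).
At [zib jarn], zib : ((t → t) → e) takes jarn : (t → t), giving e.
At [[zib jarn] blicket], blicket : (e → ((((e → t) → e) → t) → (e → e))) takes [zib jarn] : e, giving ((((e → t) → e) → t) → (e → e)).
At [[[thark murn] gex] [[zib jarn] blicket]], [[zib jarn] blicket] : ((((e → t) → e) → t) → (e → e)) takes [[thark murn] gex] : (((e → t) → e) → t), giving (e → e).

(e → e)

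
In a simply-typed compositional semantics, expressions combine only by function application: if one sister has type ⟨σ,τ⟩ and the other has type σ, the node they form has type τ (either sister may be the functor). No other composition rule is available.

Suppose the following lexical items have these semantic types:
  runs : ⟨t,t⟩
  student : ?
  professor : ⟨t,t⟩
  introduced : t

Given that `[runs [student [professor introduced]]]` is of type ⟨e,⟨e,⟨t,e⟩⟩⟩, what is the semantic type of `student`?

For [runs [student [professor introduced]]] to have type ⟨e,⟨e,⟨t,e⟩⟩⟩ with runs of type ⟨t,t⟩, [student [professor introduced]] must be the function: [student [professor introduced]] : ⟨⟨t,t⟩,⟨e,⟨e,⟨t,e⟩⟩⟩⟩.
For [student [professor introduced]] to have type ⟨⟨t,t⟩,⟨e,⟨e,⟨t,e⟩⟩⟩⟩ with [professor introduced] of type t, student must be the function: student : ⟨t,⟨⟨t,t⟩,⟨e,⟨e,⟨t,e⟩⟩⟩⟩⟩.

⟨t,⟨⟨t,t⟩,⟨e,⟨e,⟨t,e⟩⟩⟩⟩⟩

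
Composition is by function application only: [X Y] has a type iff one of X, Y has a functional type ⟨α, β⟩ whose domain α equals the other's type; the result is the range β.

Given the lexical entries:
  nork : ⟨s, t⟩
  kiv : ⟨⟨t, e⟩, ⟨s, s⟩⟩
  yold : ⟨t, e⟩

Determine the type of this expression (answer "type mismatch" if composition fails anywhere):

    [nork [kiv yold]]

type mismatch

[kiv yold]: ⟨⟨t, e⟩, ⟨s, s⟩⟩ applied to ⟨t, e⟩ yields ⟨s, s⟩.
At [nork [kiv yold]]: neither ⟨s, t⟩ nor ⟨s, s⟩ can take the other as argument; the node is ill-typed.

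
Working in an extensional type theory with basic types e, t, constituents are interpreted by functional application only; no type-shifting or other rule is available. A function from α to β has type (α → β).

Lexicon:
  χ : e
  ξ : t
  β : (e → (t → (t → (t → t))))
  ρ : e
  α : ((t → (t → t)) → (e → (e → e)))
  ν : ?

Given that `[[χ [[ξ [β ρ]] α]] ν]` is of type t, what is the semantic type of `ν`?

[[χ [[ξ [β ρ]] α]] ν] must have type t. The sister [χ [[ξ [β ρ]] α]] has type (e → e); that is not a function onto t, so ν must be the functor, of type ((e → e) → t).

((e → e) → t)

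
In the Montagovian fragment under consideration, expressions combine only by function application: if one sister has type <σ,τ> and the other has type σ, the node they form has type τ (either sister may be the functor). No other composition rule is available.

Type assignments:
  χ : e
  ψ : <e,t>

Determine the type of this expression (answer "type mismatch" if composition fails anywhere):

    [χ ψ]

t

[χ ψ]: functor ψ : <e,t>, argument χ : e; result t.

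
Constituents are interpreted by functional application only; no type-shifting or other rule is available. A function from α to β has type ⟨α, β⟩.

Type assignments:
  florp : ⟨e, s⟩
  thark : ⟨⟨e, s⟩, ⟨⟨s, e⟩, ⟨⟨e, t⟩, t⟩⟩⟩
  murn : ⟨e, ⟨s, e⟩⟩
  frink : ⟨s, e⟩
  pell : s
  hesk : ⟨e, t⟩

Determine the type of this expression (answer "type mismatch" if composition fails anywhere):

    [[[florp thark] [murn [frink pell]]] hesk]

[florp thark]: functor thark : ⟨⟨e, s⟩, ⟨⟨s, e⟩, ⟨⟨e, t⟩, t⟩⟩⟩, argument florp : ⟨e, s⟩; result ⟨⟨s, e⟩, ⟨⟨e, t⟩, t⟩⟩.
[frink pell]: functor frink : ⟨s, e⟩, argument pell : s; result e.
[murn [frink pell]]: functor murn : ⟨e, ⟨s, e⟩⟩, argument [frink pell] : e; result ⟨s, e⟩.
[[florp thark] [murn [frink pell]]]: functor [florp thark] : ⟨⟨s, e⟩, ⟨⟨e, t⟩, t⟩⟩, argument [murn [frink pell]] : ⟨s, e⟩; result ⟨⟨e, t⟩, t⟩.
[[[florp thark] [murn [frink pell]]] hesk]: functor [[florp thark] [murn [frink pell]]] : ⟨⟨e, t⟩, t⟩, argument hesk : ⟨e, t⟩; result t.

t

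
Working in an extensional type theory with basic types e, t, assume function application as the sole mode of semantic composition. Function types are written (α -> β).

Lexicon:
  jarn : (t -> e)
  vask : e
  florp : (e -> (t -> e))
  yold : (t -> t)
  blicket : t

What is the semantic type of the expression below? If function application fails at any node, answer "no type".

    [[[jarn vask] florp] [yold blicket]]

At [jarn vask]: neither (t -> e) nor e can take the other as argument; the node is ill-typed.

no type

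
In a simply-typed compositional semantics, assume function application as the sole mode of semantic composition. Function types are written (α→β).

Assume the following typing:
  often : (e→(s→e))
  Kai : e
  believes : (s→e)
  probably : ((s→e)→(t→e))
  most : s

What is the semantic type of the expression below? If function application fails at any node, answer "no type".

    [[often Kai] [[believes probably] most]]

[often Kai]: often is (e→(s→e)), Kai is e; result (s→e).
[believes probably]: probably is ((s→e)→(t→e)), believes is (s→e); result (t→e).
[[believes probably] most]: (t→e) with s — neither is a function whose domain matches the other; composition fails here.

no type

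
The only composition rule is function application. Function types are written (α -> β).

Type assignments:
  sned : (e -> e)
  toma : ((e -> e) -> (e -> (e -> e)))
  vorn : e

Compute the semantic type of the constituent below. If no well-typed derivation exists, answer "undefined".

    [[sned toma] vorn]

[sned toma]: functor toma : ((e -> e) -> (e -> (e -> e))), argument sned : (e -> e); result (e -> (e -> e)).
[[sned toma] vorn]: functor [sned toma] : (e -> (e -> e)), argument vorn : e; result (e -> e).

(e -> e)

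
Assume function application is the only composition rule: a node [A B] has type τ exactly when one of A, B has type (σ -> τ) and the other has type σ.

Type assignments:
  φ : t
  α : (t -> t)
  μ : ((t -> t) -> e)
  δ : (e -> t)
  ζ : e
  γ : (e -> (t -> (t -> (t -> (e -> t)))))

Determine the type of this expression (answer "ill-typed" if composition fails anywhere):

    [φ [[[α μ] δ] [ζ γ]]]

[α μ]: functor μ : ((t -> t) -> e), argument α : (t -> t); result e.
[[α μ] δ]: functor δ : (e -> t), argument [α μ] : e; result t.
[ζ γ]: functor γ : (e -> (t -> (t -> (t -> (e -> t))))), argument ζ : e; result (t -> (t -> (t -> (e -> t)))).
[[[α μ] δ] [ζ γ]]: functor [ζ γ] : (t -> (t -> (t -> (e -> t)))), argument [[α μ] δ] : t; result (t -> (t -> (e -> t))).
[φ [[[α μ] δ] [ζ γ]]]: functor [[[α μ] δ] [ζ γ]] : (t -> (t -> (e -> t))), argument φ : t; result (t -> (e -> t)).

(t -> (e -> t))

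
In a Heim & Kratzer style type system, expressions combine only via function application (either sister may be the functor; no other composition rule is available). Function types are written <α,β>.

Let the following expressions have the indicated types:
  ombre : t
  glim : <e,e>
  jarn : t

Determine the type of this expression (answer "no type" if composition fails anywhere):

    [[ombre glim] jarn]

no type

[ombre glim]: t with <e,e> — neither is a function whose domain matches the other; composition fails here.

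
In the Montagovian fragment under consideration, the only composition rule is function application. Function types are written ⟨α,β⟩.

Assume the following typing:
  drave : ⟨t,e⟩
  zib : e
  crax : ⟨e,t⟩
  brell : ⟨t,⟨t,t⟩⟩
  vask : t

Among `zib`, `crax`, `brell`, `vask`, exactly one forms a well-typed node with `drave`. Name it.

zib : e — drave needs t; zib needs nothing (atomic); neither fits.
crax : ⟨e,t⟩ — drave needs t; crax needs e; neither fits.
brell : ⟨t,⟨t,t⟩⟩ — drave needs t; brell needs t; neither fits.
vask — combines: drave : ⟨t,e⟩ takes vask : t as argument, giving e.

vask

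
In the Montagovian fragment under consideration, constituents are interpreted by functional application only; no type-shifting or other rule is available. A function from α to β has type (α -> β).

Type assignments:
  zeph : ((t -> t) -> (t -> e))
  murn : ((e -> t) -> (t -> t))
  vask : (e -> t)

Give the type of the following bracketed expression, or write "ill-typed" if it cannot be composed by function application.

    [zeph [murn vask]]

[murn vask] — murn of type ((e -> t) -> (t -> t)) combines with vask of type (e -> t): type (t -> t).
[zeph [murn vask]] — zeph of type ((t -> t) -> (t -> e)) combines with [murn vask] of type (t -> t): type (t -> e).

(t -> e)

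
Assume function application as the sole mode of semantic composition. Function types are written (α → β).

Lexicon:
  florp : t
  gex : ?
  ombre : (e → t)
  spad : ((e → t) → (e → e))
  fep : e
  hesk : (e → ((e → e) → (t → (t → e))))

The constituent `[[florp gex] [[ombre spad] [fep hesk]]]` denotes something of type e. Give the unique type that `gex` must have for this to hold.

[[florp gex] [[ombre spad] [fep hesk]]] is required to be e. [[ombre spad] [fep hesk]] : (t → (t → e)) cannot yield e as functor, so [florp gex] : ((t → (t → e)) → e).
[florp gex] is required to be ((t → (t → e)) → e). florp : t cannot yield ((t → (t → e)) → e) as functor, so gex : (t → ((t → (t → e)) → e)).

(t → ((t → (t → e)) → e))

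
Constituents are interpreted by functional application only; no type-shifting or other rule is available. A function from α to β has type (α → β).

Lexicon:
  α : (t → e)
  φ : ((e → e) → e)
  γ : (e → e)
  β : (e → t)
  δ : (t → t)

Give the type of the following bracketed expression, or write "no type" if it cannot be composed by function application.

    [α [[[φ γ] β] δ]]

[φ γ] — φ of type ((e → e) → e) combines with γ of type (e → e): type e.
[[φ γ] β] — β of type (e → t) combines with [φ γ] of type e: type t.
[[[φ γ] β] δ] — δ of type (t → t) combines with [[φ γ] β] of type t: type t.
[α [[[φ γ] β] δ]] — α of type (t → e) combines with [[[φ γ] β] δ] of type t: type e.

e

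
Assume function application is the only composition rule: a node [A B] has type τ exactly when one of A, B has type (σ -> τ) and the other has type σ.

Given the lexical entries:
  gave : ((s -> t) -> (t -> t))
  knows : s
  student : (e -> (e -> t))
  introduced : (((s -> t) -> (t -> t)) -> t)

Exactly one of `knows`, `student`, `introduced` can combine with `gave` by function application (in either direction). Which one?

knows : s — no; gave wants (s -> t), and knows wants nothing (atomic).
student : (e -> (e -> t)) — no; gave wants (s -> t), and student wants e.
introduced — combines: introduced : (((s -> t) -> (t -> t)) -> t) takes gave : ((s -> t) -> (t -> t)) as argument, giving t.

introduced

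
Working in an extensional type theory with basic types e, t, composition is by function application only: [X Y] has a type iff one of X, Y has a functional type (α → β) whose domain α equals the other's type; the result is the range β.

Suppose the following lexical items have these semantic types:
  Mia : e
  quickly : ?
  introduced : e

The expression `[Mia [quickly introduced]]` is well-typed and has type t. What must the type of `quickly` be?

For [Mia [quickly introduced]] to have type t with Mia of type e, [quickly introduced] must be the function: [quickly introduced] : (e → t).
For [quickly introduced] to have type (e → t) with introduced of type e, quickly must be the function: quickly : (e → (e → t)).

(e → (e → t))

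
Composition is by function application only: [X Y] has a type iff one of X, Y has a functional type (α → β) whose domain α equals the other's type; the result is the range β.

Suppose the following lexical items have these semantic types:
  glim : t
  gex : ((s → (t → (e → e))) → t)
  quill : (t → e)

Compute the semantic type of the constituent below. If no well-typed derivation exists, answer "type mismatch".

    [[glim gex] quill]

type mismatch

[glim gex]: t and ((s → (t → (e → e))) → t) cannot combine by function application — type clash.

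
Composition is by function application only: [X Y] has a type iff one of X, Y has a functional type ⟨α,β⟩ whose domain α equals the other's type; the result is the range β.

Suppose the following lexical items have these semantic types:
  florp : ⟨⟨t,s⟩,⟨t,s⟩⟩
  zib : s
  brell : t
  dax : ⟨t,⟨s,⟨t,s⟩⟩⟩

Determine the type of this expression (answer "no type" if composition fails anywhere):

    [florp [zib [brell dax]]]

⟨t,s⟩

[brell dax]: functor dax : ⟨t,⟨s,⟨t,s⟩⟩⟩, argument brell : t; result ⟨s,⟨t,s⟩⟩.
[zib [brell dax]]: functor [brell dax] : ⟨s,⟨t,s⟩⟩, argument zib : s; result ⟨t,s⟩.
[florp [zib [brell dax]]]: functor florp : ⟨⟨t,s⟩,⟨t,s⟩⟩, argument [zib [brell dax]] : ⟨t,s⟩; result ⟨t,s⟩.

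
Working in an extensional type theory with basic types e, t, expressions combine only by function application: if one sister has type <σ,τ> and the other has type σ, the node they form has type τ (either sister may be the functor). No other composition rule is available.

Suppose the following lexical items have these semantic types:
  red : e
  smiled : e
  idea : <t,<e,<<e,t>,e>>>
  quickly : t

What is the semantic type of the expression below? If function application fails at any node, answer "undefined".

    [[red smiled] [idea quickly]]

[red smiled]: e and e cannot combine by function application — type clash.

undefined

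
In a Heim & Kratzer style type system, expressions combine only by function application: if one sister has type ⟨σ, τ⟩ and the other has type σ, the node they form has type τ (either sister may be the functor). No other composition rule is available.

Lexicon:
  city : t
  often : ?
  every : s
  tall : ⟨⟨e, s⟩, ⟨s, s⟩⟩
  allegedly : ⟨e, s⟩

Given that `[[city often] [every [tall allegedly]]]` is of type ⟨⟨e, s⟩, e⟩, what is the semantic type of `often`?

⟨t, ⟨s, ⟨⟨e, s⟩, e⟩⟩⟩

[[city often] [every [tall allegedly]]] is required to be ⟨⟨e, s⟩, e⟩. [every [tall allegedly]] : s cannot yield ⟨⟨e, s⟩, e⟩ as functor, so [city often] : ⟨s, ⟨⟨e, s⟩, e⟩⟩.
[city often] is required to be ⟨s, ⟨⟨e, s⟩, e⟩⟩. city : t cannot yield ⟨s, ⟨⟨e, s⟩, e⟩⟩ as functor, so often : ⟨t, ⟨s, ⟨⟨e, s⟩, e⟩⟩⟩.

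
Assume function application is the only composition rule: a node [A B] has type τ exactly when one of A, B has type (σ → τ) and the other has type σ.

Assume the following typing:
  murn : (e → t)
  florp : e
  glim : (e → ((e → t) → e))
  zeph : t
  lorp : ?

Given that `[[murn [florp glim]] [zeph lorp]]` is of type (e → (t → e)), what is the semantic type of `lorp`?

For [[murn [florp glim]] [zeph lorp]] to have type (e → (t → e)) with [murn [florp glim]] of type e, [zeph lorp] must be the function: [zeph lorp] : (e → (e → (t → e))).
For [zeph lorp] to have type (e → (e → (t → e))) with zeph of type t, lorp must be the function: lorp : (t → (e → (e → (t → e)))).

(t → (e → (e → (t → e))))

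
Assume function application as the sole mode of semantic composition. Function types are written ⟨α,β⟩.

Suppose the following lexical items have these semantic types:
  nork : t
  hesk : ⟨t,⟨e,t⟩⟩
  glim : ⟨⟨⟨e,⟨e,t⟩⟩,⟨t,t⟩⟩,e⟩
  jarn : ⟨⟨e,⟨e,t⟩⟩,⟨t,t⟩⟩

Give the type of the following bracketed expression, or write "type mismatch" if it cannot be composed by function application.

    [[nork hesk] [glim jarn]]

[nork hesk] — hesk of type ⟨t,⟨e,t⟩⟩ combines with nork of type t: type ⟨e,t⟩.
[glim jarn] — glim of type ⟨⟨⟨e,⟨e,t⟩⟩,⟨t,t⟩⟩,e⟩ combines with jarn of type ⟨⟨e,⟨e,t⟩⟩,⟨t,t⟩⟩: type e.
[[nork hesk] [glim jarn]] — [nork hesk] of type ⟨e,t⟩ combines with [glim jarn] of type e: type t.

t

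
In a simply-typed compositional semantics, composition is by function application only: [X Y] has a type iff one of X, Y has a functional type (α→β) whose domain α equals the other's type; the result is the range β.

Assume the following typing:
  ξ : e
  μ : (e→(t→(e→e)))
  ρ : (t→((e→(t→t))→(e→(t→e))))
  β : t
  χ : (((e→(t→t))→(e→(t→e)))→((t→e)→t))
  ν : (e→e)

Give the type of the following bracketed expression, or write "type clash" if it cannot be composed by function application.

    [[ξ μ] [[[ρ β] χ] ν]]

[ξ μ]: (e→(t→(e→e))) applied to e yields (t→(e→e)).
[ρ β]: (t→((e→(t→t))→(e→(t→e)))) applied to t yields ((e→(t→t))→(e→(t→e))).
[[ρ β] χ]: (((e→(t→t))→(e→(t→e)))→((t→e)→t)) applied to ((e→(t→t))→(e→(t→e))) yields ((t→e)→t).
[[[ρ β] χ] ν]: ((t→e)→t) and (e→e) cannot combine by function application — type clash.

type clash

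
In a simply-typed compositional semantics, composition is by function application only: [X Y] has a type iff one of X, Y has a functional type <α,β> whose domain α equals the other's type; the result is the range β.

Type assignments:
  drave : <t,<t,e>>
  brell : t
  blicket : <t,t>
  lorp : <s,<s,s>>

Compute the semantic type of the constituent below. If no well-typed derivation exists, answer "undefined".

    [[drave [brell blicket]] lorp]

undefined

[brell blicket]: blicket is <t,t>, brell is t; result t.
[drave [brell blicket]]: drave is <t,<t,e>>, [brell blicket] is t; result <t,e>.
At [[drave [brell blicket]] lorp]: neither <t,e> nor <s,<s,s>> can take the other as argument; the node is ill-typed.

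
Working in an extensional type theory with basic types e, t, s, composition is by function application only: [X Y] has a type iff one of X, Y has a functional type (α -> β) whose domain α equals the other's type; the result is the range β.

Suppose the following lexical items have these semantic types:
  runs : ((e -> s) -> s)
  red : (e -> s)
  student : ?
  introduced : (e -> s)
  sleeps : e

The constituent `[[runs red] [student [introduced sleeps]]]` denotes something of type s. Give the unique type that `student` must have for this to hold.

[[runs red] [student [introduced sleeps]]] must have type s. The sister [runs red] has type s; that is not a function onto s, so [student [introduced sleeps]] must be the functor, of type (s -> s).
[student [introduced sleeps]] must have type (s -> s). The sister [introduced sleeps] has type s; that is not a function onto (s -> s), so student must be the functor, of type (s -> (s -> s)).

(s -> (s -> s))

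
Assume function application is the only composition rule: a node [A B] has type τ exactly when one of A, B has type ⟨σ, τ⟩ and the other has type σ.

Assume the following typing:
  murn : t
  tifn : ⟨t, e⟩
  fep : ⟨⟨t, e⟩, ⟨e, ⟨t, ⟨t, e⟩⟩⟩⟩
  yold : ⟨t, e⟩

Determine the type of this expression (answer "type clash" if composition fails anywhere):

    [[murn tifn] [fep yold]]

[murn tifn]: functor tifn : ⟨t, e⟩, argument murn : t; result e.
[fep yold]: functor fep : ⟨⟨t, e⟩, ⟨e, ⟨t, ⟨t, e⟩⟩⟩⟩, argument yold : ⟨t, e⟩; result ⟨e, ⟨t, ⟨t, e⟩⟩⟩.
[[murn tifn] [fep yold]]: functor [fep yold] : ⟨e, ⟨t, ⟨t, e⟩⟩⟩, argument [murn tifn] : e; result ⟨t, ⟨t, e⟩⟩.

⟨t, ⟨t, e⟩⟩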